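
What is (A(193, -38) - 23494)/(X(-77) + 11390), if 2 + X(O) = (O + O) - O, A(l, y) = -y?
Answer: -23456/11311 ≈ -2.0737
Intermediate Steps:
X(O) = -2 + O (X(O) = -2 + ((O + O) - O) = -2 + (2*O - O) = -2 + O)
(A(193, -38) - 23494)/(X(-77) + 11390) = (-1*(-38) - 23494)/((-2 - 77) + 11390) = (38 - 23494)/(-79 + 11390) = -23456/11311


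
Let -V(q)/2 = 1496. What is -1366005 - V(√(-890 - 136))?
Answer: -1363013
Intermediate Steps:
V(q) = -2992 (V(q) = -2*1496 = -2992)
-1366005 - V(√(-890 - 136)) = -1366005 - 1*(-2992) = -1366005 + 2992 = -1363013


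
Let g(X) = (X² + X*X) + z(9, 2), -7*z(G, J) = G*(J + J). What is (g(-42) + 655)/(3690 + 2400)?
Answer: 5849/8526 ≈ 0.68602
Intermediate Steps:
z(G, J) = -2*G*J/7 (z(G, J) = -G*(J + J)/7 = -G*2*J/7 = -2*G*J/7)
g(X) = -36/7 + 2*X² (g(X) = (X² + X*X) - 2/7*9*2 = (X² + X²) - 36/7 = 2*X² - 36/7 = -36/7 + 2*X²)
(g(-42) + 655)/(3690 + 2400) = ((-36/7 + 2*(-42)²) + 655)/(3690 + 2400) = ((-36/7 + 2*1764) + 655)/6090 = ((-36/7 + 3528) + 655)*(1/6090) = (24660/7 + 655)*(1/6090) = (29245/7)*(1/6090) = 5849/8526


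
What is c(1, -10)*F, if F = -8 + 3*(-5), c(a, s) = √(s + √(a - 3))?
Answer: -23*√(-10 + I*√2) ≈ -5.1302 - 72.913*I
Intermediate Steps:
c(a, s) = √(s + √(-3 + a))
F = -23 (F = -8 - 15 = -23)
c(1, -10)*F = √(-10 + √(-3 + 1))*(-23) = √(-10 + √(-2))*(-23) = √(-10 + I*√2)*(-23) = -23*√(-10 + I*√2)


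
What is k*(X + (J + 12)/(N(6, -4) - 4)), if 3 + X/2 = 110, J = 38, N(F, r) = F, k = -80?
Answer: -19120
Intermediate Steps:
X = 214 (X = -6 + 2*110 = -6 + 220 = 214)
k*(X + (J + 12)/(N(6, -4) - 4)) = -80*(214 + (38 + 12)/(6 - 4)) = -80*(214 + 50/2) = -80*(214 + 50*(1/2)) = -80*(214 + 25) = -80*239 = -19120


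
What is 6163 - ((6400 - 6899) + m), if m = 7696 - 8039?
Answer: 7005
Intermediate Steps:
m = -343
6163 - ((6400 - 6899) + m) = 6163 - ((6400 - 6899) - 343) = 6163 - (-499 - 343) = 6163 - 1*(-842) = 6163 + 842 = 7005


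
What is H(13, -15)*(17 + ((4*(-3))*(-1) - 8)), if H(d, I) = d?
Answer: 273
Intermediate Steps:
H(13, -15)*(17 + ((4*(-3))*(-1) - 8)) = 13*(17 + ((4*(-3))*(-1) - 8)) = 13*(17 + (-12*(-1) - 8)) = 13*(17 + (12 - 8)) = 13*(17 + 4) = 13*21 = 273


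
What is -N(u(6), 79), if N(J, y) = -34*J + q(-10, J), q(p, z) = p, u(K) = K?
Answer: 214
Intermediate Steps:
N(J, y) = -10 - 34*J (N(J, y) = -34*J - 10 = -10 - 34*J)
-N(u(6), 79) = -(-10 - 34*6) = -(-10 - 204) = -1*(-214) = 214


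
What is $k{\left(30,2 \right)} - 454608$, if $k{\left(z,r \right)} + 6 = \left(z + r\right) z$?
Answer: $-453654$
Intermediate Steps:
$k{\left(z,r \right)} = -6 + z \left(r + z\right)$ ($k{\left(z,r \right)} = -6 + \left(z + r\right) z = -6 + \left(r + z\right) z = -6 + z \left(r + z\right)$)
$k{\left(30,2 \right)} - 454608 = \left(-6 + 30^{2} + 2 \cdot 30\right) - 454608 = \left(-6 + 900 + 60\right) - 454608 = 954 - 454608 = -453654$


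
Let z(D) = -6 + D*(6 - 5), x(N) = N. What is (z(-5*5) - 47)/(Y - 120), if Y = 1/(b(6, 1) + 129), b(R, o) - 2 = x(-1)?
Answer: 10140/15599 ≈ 0.65004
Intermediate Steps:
b(R, o) = 1 (b(R, o) = 2 - 1 = 1)
Y = 1/130 (Y = 1/(1 + 129) = 1/130 ≈ 0.0076923)
z(D) = -6 + D (z(D) = -6 + D*1 = -6 + D)
(z(-5*5) - 47)/(Y - 120) = ((-6 - 5*5) - 47)/(1/130 - 120) = ((-6 - 25) - 47)/(-15599/130) = (-31 - 47)*(-130/15599) = -78*(-130/15599) = 10140/15599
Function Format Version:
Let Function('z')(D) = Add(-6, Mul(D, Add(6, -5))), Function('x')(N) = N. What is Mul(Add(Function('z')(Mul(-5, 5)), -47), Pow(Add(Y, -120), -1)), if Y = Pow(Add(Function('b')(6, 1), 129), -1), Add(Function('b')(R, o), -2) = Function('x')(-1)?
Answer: Rational(10140, 15599) ≈ 0.65004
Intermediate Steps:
Function('b')(R, o) = 1 (Function('b')(R, o) = Add(2, -1) = 1)
Y = Rational(1, 130) (Y = Pow(Add(1, 129), -1) = Pow(130, -1) = Rational(1, 130) ≈ 0.0076923)
Function('z')(D) = Add(-6, D) (Function('z')(D) = Add(-6, Mul(D, 1)) = Add(-6, D))
Mul(Add(Function('z')(Mul(-5, 5)), -47), Pow(Add(Y, -120), -1)) = Mul(Add(Add(-6, Mul(-5, 5)), -47), Pow(Add(Rational(1, 130), -120), -1)) = Mul(Add(Add(-6, -25), -47), Pow(Rational(-15599, 130), -1)) = Mul(Add(-31, -47), Rational(-130, 15599)) = Mul(-78, Rational(-130, 15599)) = Rational(10140, 15599)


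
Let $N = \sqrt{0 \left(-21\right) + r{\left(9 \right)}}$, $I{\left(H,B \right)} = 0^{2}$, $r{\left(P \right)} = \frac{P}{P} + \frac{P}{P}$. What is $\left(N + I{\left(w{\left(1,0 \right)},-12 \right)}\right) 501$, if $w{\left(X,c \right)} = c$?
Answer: $501 \sqrt{2} \approx 708.52$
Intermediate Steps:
$r{\left(P \right)} = 2$ ($r{\left(P \right)} = 1 + 1 = 2$)
$I{\left(H,B \right)} = 0$
$N = \sqrt{2}$ ($N = \sqrt{0 \left(-21\right) + 2} = \sqrt{0 + 2} = \sqrt{2} \approx 1.4142$)
$\left(N + I{\left(w{\left(1,0 \right)},-12 \right)}\right) 501 = \left(\sqrt{2} + 0\right) 501 = \sqrt{2} \cdot 501 = 501 \sqrt{2}$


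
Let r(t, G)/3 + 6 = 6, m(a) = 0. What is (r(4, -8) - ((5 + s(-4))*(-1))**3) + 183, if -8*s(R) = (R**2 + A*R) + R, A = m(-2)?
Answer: 1807/8 ≈ 225.88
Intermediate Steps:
A = 0
s(R) = -R/8 - R**2/8 (s(R) = -((R**2 + 0*R) + R)/8 = -((R**2 + 0) + R)/8 = -(R**2 + R)/8 = -(R + R**2)/8 = -R/8 - R**2/8)
r(t, G) = 0 (r(t, G) = -18 + 3*6 = -18 + 18 = 0)
(r(4, -8) - ((5 + s(-4))*(-1))**3) + 183 = (0 - ((5 - 1/8*(-4)*(1 - 4))*(-1))**3) + 183 = (0 - ((5 - 1/8*(-4)*(-3))*(-1))**3) + 183 = (0 - ((5 - 3/2)*(-1))**3) + 183 = (0 - ((7/2)*(-1))**3) + 183 = (0 - (-7/2)**3) + 183 = (0 - 1*(-343/8)) + 183 = (0 + 343/8) + 183 = 343/8 + 183 = 1807/8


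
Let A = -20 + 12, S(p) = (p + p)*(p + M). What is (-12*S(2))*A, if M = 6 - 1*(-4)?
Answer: 4608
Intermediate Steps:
M = 10 (M = 6 + 4 = 10)
S(p) = 2*p*(10 + p) (S(p) = (p + p)*(p + 10) = (2*p)*(10 + p) = 2*p*(10 + p))
A = -8
(-12*S(2))*A = -24*2*(10 + 2)*(-8) = -24*2*12*(-8) = -12*48*(-8) = -576*(-8) = 4608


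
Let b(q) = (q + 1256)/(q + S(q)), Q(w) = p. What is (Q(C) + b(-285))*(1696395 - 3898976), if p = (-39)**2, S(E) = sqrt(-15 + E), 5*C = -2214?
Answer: -18167297768066/5435 + 4277412302*I*sqrt(3)/16305 ≈ -3.3426e+9 + 4.5438e+5*I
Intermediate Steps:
C = -2214/5 (C = (1/5)*(-2214) = -2214/5 ≈ -442.80)
p = 1521
Q(w) = 1521
b(q) = (1256 + q)/(q + sqrt(-15 + q)) (b(q) = (q + 1256)/(q + sqrt(-15 + q)) = (1256 + q)/(q + sqrt(-15 + q)))
(Q(C) + b(-285))*(1696395 - 3898976) = (1521 + (1256 - 285)/(-285 + sqrt(-15 - 285)))*(1696395 - 3898976) = (1521 + 971/(-285 + sqrt(-300)))*(-2202581) = (1521 + 971/(-285 + 10*I*sqrt(3)))*(-2202581) = -3350125701 - 2138706151/(-285 + 10*I*sqrt(3))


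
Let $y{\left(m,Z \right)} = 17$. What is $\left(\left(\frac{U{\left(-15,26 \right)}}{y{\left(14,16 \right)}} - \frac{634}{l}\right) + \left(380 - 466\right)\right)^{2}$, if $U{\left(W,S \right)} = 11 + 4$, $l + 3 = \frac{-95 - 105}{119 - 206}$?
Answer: $\frac{721512637561}{1075369} \approx 6.7094 \cdot 10^{5}$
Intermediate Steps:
$l = - \frac{61}{87}$ ($l = -3 + \frac{-95 - 105}{119 - 206} = -3 - \frac{200}{-87} = -3 - - \frac{200}{87} = -3 + \frac{200}{87} = - \frac{61}{87} \approx -0.70115$)
$U{\left(W,S \right)} = 15$
$\left(\left(\frac{U{\left(-15,26 \right)}}{y{\left(14,16 \right)}} - \frac{634}{l}\right) + \left(380 - 466\right)\right)^{2} = \left(\left(\frac{15}{17} - \frac{634}{- \frac{61}{87}}\right) + \left(380 - 466\right)\right)^{2} = \left(\left(15 \cdot \frac{1}{17} - - \frac{55158}{61}\right) - 86\right)^{2} = \left(\left(\frac{15}{17} + \frac{55158}{61}\right) - 86\right)^{2} = \left(\frac{938601}{1037} - 86\right)^{2} = \left(\frac{849419}{1037}\right)^{2} = \frac{721512637561}{1075369}$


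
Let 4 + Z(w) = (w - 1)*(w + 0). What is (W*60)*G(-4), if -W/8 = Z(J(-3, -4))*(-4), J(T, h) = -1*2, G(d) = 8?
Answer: 30720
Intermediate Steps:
J(T, h) = -2
Z(w) = -4 + w*(-1 + w) (Z(w) = -4 + (w - 1)*(w + 0) = -4 + (-1 + w)*w = -4 + w*(-1 + w))
W = 64 (W = -8*(-4 + (-2)² - 1*(-2))*(-4) = -8*(-4 + 4 + 2)*(-4) = -16*(-4) = -8*(-8) = 64)
(W*60)*G(-4) = (64*60)*8 = 3840*8 = 30720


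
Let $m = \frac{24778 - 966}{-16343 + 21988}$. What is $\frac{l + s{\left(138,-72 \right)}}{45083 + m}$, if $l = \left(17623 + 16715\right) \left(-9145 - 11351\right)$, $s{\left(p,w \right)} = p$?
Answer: $- \frac{3972903073950}{254517347} \approx -15610.0$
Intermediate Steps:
$m = \frac{23812}{5645} \approx 4.2182$
$l = -703791648$ ($l = 34338 \left(-20496\right) = -703791648$)
$\frac{l + s{\left(138,-72 \right)}}{45083 + m} = \frac{-703791648 + 138}{45083 + \frac{23812}{5645}} = - \frac{703791510}{\frac{254517347}{5645}} = \left(-703791510\right) \frac{5645}{254517347} = - \frac{3972903073950}{254517347}$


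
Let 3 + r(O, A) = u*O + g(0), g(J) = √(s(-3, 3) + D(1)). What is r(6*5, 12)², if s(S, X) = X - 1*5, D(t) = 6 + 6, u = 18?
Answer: (537 + √10)² ≈ 2.9178e+5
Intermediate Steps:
D(t) = 12
s(S, X) = -5 + X (s(S, X) = X - 5 = -5 + X)
g(J) = √10 (g(J) = √((-5 + 3) + 12) = √(-2 + 12) = √10)
r(O, A) = -3 + √10 + 18*O (r(O, A) = -3 + (18*O + √10) = -3 + (√10 + 18*O) = -3 + √10 + 18*O)
r(6*5, 12)² = (-3 + √10 + 18*(6*5))² = (-3 + √10 + 18*30)² = (-3 + √10 + 540)² = (537 + √10)²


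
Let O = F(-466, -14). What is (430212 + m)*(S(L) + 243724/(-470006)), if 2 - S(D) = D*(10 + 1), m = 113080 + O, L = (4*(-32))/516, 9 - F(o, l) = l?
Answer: 23114726713360/10105129 ≈ 2.2874e+6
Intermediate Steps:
F(o, l) = 9 - l
L = -32/129 (L = -128*1/516 = -32/129 ≈ -0.24806)
O = 23 (O = 9 - 1*(-14) = 9 + 14 = 23)
m = 113103 (m = 113080 + 23 = 113103)
S(D) = 2 - 11*D (S(D) = 2 - D*(10 + 1) = 2 - D*11 = 2 - 11*D)
(430212 + m)*(S(L) + 243724/(-470006)) = (430212 + 113103)*((2 - 11*(-32/129)) + 243724/(-470006)) = 543315*((2 + 352/129) + 243724*(-1/470006)) = 543315*(610/129 - 121862/235003) = 543315*(127631632/30315387) = 23114726713360/10105129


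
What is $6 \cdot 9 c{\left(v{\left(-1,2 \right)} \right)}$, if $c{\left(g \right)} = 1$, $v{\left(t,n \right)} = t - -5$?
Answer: $54$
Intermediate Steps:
$v{\left(t,n \right)} = 5 + t$ ($v{\left(t,n \right)} = t + 5 = 5 + t$)
$6 \cdot 9 c{\left(v{\left(-1,2 \right)} \right)} = 6 \cdot 9 \cdot 1 = 54 \cdot 1 = 54$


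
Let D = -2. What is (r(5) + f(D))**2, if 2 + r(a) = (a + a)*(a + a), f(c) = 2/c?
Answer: 9409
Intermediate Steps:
r(a) = -2 + 4*a**2 (r(a) = -2 + (a + a)*(a + a) = -2 + (2*a)*(2*a) = -2 + 4*a**2)
(r(5) + f(D))**2 = ((-2 + 4*5**2) + 2/(-2))**2 = ((-2 + 4*25) + 2*(-1/2))**2 = ((-2 + 100) - 1)**2 = (98 - 1)**2 = 97**2 = 9409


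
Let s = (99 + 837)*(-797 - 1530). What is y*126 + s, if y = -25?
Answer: -2181222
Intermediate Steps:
s = -2178072 (s = 936*(-2327) = -2178072)
y*126 + s = -25*126 - 2178072 = -3150 - 2178072 = -2181222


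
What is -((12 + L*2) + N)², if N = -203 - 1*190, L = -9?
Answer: -159201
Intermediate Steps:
N = -393 (N = -203 - 190 = -393)
-((12 + L*2) + N)² = -((12 - 9*2) - 393)² = -((12 - 18) - 393)² = -(-6 - 393)² = -1*(-399)² = -1*159201 = -159201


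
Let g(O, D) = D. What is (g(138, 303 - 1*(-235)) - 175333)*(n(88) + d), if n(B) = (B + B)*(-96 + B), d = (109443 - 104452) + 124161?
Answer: -22329012480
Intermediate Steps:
d = 129152 (d = 4991 + 124161 = 129152)
n(B) = 2*B*(-96 + B) (n(B) = (2*B)*(-96 + B) = 2*B*(-96 + B))
(g(138, 303 - 1*(-235)) - 175333)*(n(88) + d) = ((303 - 1*(-235)) - 175333)*(2*88*(-96 + 88) + 129152) = ((303 + 235) - 175333)*(2*88*(-8) + 129152) = (538 - 175333)*(-1408 + 129152) = -174795*127744 = -22329012480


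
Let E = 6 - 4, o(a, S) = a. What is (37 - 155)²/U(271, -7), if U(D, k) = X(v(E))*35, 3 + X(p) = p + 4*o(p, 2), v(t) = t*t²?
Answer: 13924/1295 ≈ 10.752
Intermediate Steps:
E = 2
v(t) = t³
X(p) = -3 + 5*p (X(p) = -3 + (p + 4*p) = -3 + 5*p)
U(D, k) = 1295 (U(D, k) = (-3 + 5*2³)*35 = (-3 + 5*8)*35 = (-3 + 40)*35 = 37*35 = 1295)
(37 - 155)²/U(271, -7) = (37 - 155)²/1295 = (-118)²*(1/1295) = 13924*(1/1295) = 13924/1295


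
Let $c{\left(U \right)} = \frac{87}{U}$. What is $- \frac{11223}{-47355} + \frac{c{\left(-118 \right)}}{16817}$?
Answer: $\frac{7422289551}{31323848710} \approx 0.23695$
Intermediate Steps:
$- \frac{11223}{-47355} + \frac{c{\left(-118 \right)}}{16817} = - \frac{11223}{-47355} + \frac{87 \frac{1}{-118}}{16817} = \left(-11223\right) \left(- \frac{1}{47355}\right) + 87 \left(- \frac{1}{118}\right) \frac{1}{16817} = \frac{3741}{15785} - \frac{87}{1984406} = \frac{7422289551}{31323848710}$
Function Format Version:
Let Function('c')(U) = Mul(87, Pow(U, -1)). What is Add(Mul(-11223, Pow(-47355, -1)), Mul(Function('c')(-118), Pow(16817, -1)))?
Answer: Rational(7422289551, 31323848710) ≈ 0.23695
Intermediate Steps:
Add(Mul(-11223, Pow(-47355, -1)), Mul(Function('c')(-118), Pow(16817, -1))) = Add(Mul(-11223, Pow(-47355, -1)), Mul(Mul(87, Pow(-118, -1)), Pow(16817, -1))) = Add(Mul(-11223, Rational(-1, 47355)), Mul(Mul(87, Rational(-1, 118)), Rational(1, 16817))) = Add(Rational(3741, 15785), Mul(Rational(-87, 118), Rational(1, 16817))) = Add(Rational(3741, 15785), Rational(-87, 1984406)) = Rational(7422289551, 31323848710)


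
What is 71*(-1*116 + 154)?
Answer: 2698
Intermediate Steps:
71*(-1*116 + 154) = 71*(-116 + 154) = 71*38 = 2698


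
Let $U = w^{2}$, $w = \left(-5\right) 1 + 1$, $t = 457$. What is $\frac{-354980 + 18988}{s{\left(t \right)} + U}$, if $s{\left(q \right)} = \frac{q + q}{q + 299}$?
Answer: $- \frac{127004976}{6505} \approx -19524.0$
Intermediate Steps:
$s{\left(q \right)} = \frac{2 q}{299 + q}$
$w = -4$ ($w = -5 + 1 = -4$)
$U = 16$ ($U = \left(-4\right)^{2} = 16$)
$\frac{-354980 + 18988}{s{\left(t \right)} + U} = \frac{-354980 + 18988}{2 \cdot 457 \frac{1}{299 + 457} + 16} = - \frac{335992}{2 \cdot 457 \cdot \frac{1}{756} + 16} = - \frac{335992}{\frac{457}{378} + 16} = - \frac{335992}{\frac{6505}{378}} = \left(-335992\right) \frac{378}{6505} = - \frac{127004976}{6505}$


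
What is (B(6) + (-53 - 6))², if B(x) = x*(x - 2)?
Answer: 1225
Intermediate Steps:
B(x) = x*(-2 + x)
(B(6) + (-53 - 6))² = (6*(-2 + 6) + (-53 - 6))² = (6*4 - 59)² = (24 - 59)² = (-35)² = 1225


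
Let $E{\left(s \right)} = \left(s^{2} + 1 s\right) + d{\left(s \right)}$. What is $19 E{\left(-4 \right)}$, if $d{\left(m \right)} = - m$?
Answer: $304$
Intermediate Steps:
$E{\left(s \right)} = s^{2}$ ($E{\left(s \right)} = \left(s^{2} + 1 s\right) - s = \left(s^{2} + s\right) - s = \left(s + s^{2}\right) - s = s^{2}$)
$19 E{\left(-4 \right)} = 19 \left(-4\right)^{2} = 19 \cdot 16 = 304$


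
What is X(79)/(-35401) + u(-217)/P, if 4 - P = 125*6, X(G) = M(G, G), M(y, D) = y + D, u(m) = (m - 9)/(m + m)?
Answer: -29577669/5730784682 ≈ -0.0051612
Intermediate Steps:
u(m) = (-9 + m)/(2*m) (u(m) = (-9 + m)/((2*m)) = (-9 + m)*(1/(2*m)) = (-9 + m)/(2*m))
M(y, D) = D + y
X(G) = 2*G (X(G) = G + G = 2*G)
P = -746 (P = 4 - 125*6 = 4 - 1*750 = 4 - 750 = -746)
X(79)/(-35401) + u(-217)/P = (2*79)/(-35401) + ((½)*(-9 - 217)/(-217))/(-746) = 158*(-1/35401) + ((½)*(-1/217)*(-226))*(-1/746) = -158/35401 + (113/217)*(-1/746) = -158/35401 - 113/161882 = -29577669/5730784682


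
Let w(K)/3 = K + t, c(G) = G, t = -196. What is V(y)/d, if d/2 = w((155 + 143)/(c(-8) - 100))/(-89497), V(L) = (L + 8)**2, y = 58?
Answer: 3508640388/10733 ≈ 3.2690e+5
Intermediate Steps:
V(L) = (8 + L)**2
w(K) = -588 + 3*K (w(K) = 3*(K - 196) = 3*(-196 + K) = -588 + 3*K)
d = 10733/805473 (d = 2*((-588 + 3*((155 + 143)/(-8 - 100)))/(-89497)) = 2*((-588 + 3*(298/(-108)))*(-1/89497)) = 2*((-588 + 3*(298*(-1/108)))*(-1/89497)) = 2*((-588 + 3*(-149/54))*(-1/89497)) = 2*((-588 - 149/18)*(-1/89497)) = 2*(-10733/18*(-1/89497)) = 2*(10733/1610946) = 10733/805473 ≈ 0.013325)
V(y)/d = (8 + 58)**2/(10733/805473) = 66**2*(805473/10733) = 4356*(805473/10733) = 3508640388/10733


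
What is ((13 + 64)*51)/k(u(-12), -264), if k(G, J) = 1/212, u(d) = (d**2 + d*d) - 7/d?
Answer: 832524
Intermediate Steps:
u(d) = -7/d + 2*d**2 (u(d) = (d**2 + d**2) - 7/d = 2*d**2 - 7/d = -7/d + 2*d**2)
k(G, J) = 1/212
((13 + 64)*51)/k(u(-12), -264) = ((13 + 64)*51)/(1/212) = (77*51)*212 = 3927*212 = 832524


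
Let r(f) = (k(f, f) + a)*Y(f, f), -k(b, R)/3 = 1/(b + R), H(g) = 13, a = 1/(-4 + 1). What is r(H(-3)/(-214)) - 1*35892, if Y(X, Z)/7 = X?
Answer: -11524657/321 ≈ -35902.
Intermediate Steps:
Y(X, Z) = 7*X
a = -1/3 (a = 1/(-3) = -1/3 ≈ -0.33333)
k(b, R) = -3/(R + b) (k(b, R) = -3/(b + R) = -3/(R + b))
r(f) = 7*f*(-1/3 - 3/(2*f)) (r(f) = (-3/(f + f) - 1/3)*(7*f) = (-3*1/(2*f) - 1/3)*(7*f) = (-3/(2*f) - 1/3)*(7*f) = (-1/3 - 3/(2*f))*(7*f) = 7*f*(-1/3 - 3/(2*f)))
r(H(-3)/(-214)) - 1*35892 = (-21/2 - 91/(3*(-214))) - 1*35892 = (-21/2 - 91*(-1)/(3*214)) - 35892 = (-21/2 - 7/3*(-13/214)) - 35892 = (-21/2 + 91/642) - 35892 = -3325/321 - 35892 = -11524657/321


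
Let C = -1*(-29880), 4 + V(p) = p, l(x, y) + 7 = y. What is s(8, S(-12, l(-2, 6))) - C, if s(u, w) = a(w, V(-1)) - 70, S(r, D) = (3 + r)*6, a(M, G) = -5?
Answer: -29955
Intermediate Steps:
l(x, y) = -7 + y
V(p) = -4 + p
C = 29880
S(r, D) = 18 + 6*r
s(u, w) = -75 (s(u, w) = -5 - 70 = -75)
s(8, S(-12, l(-2, 6))) - C = -75 - 1*29880 = -75 - 29880 = -29955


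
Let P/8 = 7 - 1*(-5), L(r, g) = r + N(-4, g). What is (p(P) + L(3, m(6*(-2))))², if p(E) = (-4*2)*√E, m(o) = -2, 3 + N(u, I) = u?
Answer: 6160 + 256*√6 ≈ 6787.1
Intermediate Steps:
N(u, I) = -3 + u
L(r, g) = -7 + r (L(r, g) = r + (-3 - 4) = r - 7 = -7 + r)
P = 96 (P = 8*(7 - 1*(-5)) = 8*(7 + 5) = 8*12 = 96)
p(E) = -8*√E
(p(P) + L(3, m(6*(-2))))² = (-32*√6 + (-7 + 3))² = (-32*√6 - 4)² = (-4 - 32*√6)²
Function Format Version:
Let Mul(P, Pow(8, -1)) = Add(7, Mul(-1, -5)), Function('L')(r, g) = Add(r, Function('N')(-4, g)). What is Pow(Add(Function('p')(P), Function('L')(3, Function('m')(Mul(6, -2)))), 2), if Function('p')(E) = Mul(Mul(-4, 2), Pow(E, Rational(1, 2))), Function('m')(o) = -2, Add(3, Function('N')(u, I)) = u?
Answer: Add(6160, Mul(256, Pow(6, Rational(1, 2)))) ≈ 6787.1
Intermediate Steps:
Function('N')(u, I) = Add(-3, u)
Function('L')(r, g) = Add(-7, r) (Function('L')(r, g) = Add(r, Add(-3, -4)) = Add(r, -7) = Add(-7, r))
P = 96 (P = Mul(8, Add(7, Mul(-1, -5))) = Mul(8, Add(7, 5)) = Mul(8, 12) = 96)
Function('p')(E) = Mul(-8, Pow(E, Rational(1, 2)))
Pow(Add(Function('p')(P), Function('L')(3, Function('m')(Mul(6, -2)))), 2) = Pow(Add(Mul(-8, Pow(96, Rational(1, 2))), Add(-7, 3)), 2) = Pow(Add(Mul(-8, Mul(4, Pow(6, Rational(1, 2)))), -4), 2) = Pow(Add(Mul(-32, Pow(6, Rational(1, 2))), -4), 2) = Pow(Add(-4, Mul(-32, Pow(6, Rational(1, 2)))), 2)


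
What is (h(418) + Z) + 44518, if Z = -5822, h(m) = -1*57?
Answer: 38639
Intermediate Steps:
h(m) = -57
(h(418) + Z) + 44518 = (-57 - 5822) + 44518 = -5879 + 44518 = 38639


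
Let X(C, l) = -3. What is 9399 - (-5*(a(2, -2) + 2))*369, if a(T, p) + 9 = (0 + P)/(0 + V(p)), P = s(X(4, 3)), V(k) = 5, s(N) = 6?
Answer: -1302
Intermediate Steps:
P = 6
a(T, p) = -39/5 (a(T, p) = -9 + (0 + 6)/(0 + 5) = -9 + 6/5 = -39/5)
9399 - (-5*(a(2, -2) + 2))*369 = 9399 - (-5*(-39/5 + 2))*369 = 9399 - (-5*(-29/5))*369 = 9399 - 29*369 = 9399 - 1*10701 = 9399 - 10701 = -1302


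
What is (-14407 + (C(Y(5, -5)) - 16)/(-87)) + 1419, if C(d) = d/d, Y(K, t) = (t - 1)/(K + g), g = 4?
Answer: -376647/29 ≈ -12988.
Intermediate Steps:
Y(K, t) = (-1 + t)/(4 + K) (Y(K, t) = (t - 1)/(K + 4) = (-1 + t)/(4 + K))
C(d) = 1
(-14407 + (C(Y(5, -5)) - 16)/(-87)) + 1419 = (-14407 + (1 - 16)/(-87)) + 1419 = (-14407 - 1/87*(-15)) + 1419 = (-14407 + 5/29) + 1419 = -417798/29 + 1419 = -376647/29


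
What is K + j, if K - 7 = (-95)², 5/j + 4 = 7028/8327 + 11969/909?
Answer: 684458808191/75777343 ≈ 9032.5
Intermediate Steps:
j = 37846215/75777343 (j = 5/(-4 + (7028/8327 + 11969/909)) = 5/(-4 + 106054315/7569243) = 5/(75777343/7569243) = 5*(7569243/75777343) = 37846215/75777343 ≈ 0.49944)
K = 9032 (K = 7 + (-95)² = 7 + 9025 = 9032)
K + j = 9032 + 37846215/75777343 = 684458808191/75777343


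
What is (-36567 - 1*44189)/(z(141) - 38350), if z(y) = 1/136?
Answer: 10982816/5215599 ≈ 2.1058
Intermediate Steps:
z(y) = 1/136
(-36567 - 1*44189)/(z(141) - 38350) = (-36567 - 1*44189)/(1/136 - 38350) = (-36567 - 44189)/(-5215599/136) = -80756*(-136/5215599) = 10982816/5215599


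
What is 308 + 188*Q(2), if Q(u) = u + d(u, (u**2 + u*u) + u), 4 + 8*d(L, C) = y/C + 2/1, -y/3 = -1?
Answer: 12881/20 ≈ 644.05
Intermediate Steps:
y = 3 (y = -3*(-1) = 3)
d(L, C) = -1/4 + 3/(8*C) (d(L, C) = -1/2 + (3/C + 2/1)/8 = -1/2 + (3/C + 2*1)/8 = -1/2 + (3/C + 2)/8 = -1/2 + (2 + 3/C)/8 = -1/2 + (1/4 + 3/(8*C)) = -1/4 + 3/(8*C))
Q(u) = u + (3 - 4*u**2 - 2*u)/(8*(u + 2*u**2)) (Q(u) = u + (3 - 2*((u**2 + u*u) + u))/(8*((u**2 + u*u) + u)) = u + (3 - 2*((u**2 + u**2) + u))/(8*((u**2 + u**2) + u)) = u + (3 - 2*(2*u**2 + u))/(8*(2*u**2 + u)) = u + (3 - 2*(u + 2*u**2))/(8*(u + 2*u**2)) = u + (3 + (-4*u**2 - 2*u))/(8*(u + 2*u**2)) = u + (3 - 4*u**2 - 2*u)/(8*(u + 2*u**2)))
308 + 188*Q(2) = 308 + 188*((1/8)*(3 - 2*2 + 4*2**2 + 16*2**3)/(2*(1 + 2*2))) = 308 + 188*((1/8)*(1/2)*(3 - 4 + 4*4 + 16*8)/(1 + 4)) = 308 + 188*((1/8)*(1/2)*(3 - 4 + 16 + 128)/5) = 308 + 188*((1/8)*(1/2)*(1/5)*143) = 308 + 188*(143/80) = 308 + 6721/20 = 12881/20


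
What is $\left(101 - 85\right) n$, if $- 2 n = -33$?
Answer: $264$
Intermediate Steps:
$n = \frac{33}{2}$ ($n = \left(- \frac{1}{2}\right) \left(-33\right) = \frac{33}{2} \approx 16.5$)
$\left(101 - 85\right) n = \left(101 - 85\right) \frac{33}{2} = 16 \cdot \frac{33}{2} = 264$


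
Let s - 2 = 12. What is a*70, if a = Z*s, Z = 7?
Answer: 6860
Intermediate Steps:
s = 14 (s = 2 + 12 = 14)
a = 98 (a = 7*14 = 98)
a*70 = 98*70 = 6860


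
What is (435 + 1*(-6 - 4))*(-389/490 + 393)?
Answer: 16335385/98 ≈ 1.6669e+5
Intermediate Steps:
(435 + 1*(-6 - 4))*(-389/490 + 393) = (435 + 1*(-10))*(-389*1/490 + 393) = (435 - 10)*(-389/490 + 393) = 425*(192181/490) = 16335385/98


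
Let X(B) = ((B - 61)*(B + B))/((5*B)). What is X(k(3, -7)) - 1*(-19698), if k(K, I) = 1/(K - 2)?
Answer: 19674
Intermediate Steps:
k(K, I) = 1/(-2 + K)
X(B) = -122/5 + 2*B/5 (X(B) = ((-61 + B)*(2*B))*(1/(5*B)) = (2*B*(-61 + B))*(1/(5*B)) = -122/5 + 2*B/5)
X(k(3, -7)) - 1*(-19698) = (-122/5 + 2/(5*(-2 + 3))) - 1*(-19698) = (-122/5 + (2/5)/1) + 19698 = (-122/5 + (2/5)*1) + 19698 = (-122/5 + 2/5) + 19698 = -24 + 19698 = 19674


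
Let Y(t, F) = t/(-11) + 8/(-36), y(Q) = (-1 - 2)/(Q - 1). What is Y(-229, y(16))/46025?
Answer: 2039/4556475 ≈ 0.00044749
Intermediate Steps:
y(Q) = -3/(-1 + Q)
Y(t, F) = -2/9 - t/11 (Y(t, F) = t*(-1/11) + 8*(-1/36) = -t/11 - 2/9 = -2/9 - t/11)
Y(-229, y(16))/46025 = (-2/9 - 1/11*(-229))/46025 = (-2/9 + 229/11)*(1/46025) = (2039/99)*(1/46025) = 2039/4556475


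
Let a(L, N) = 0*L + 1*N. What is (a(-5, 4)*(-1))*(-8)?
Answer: 32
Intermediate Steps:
a(L, N) = N (a(L, N) = 0 + N = N)
(a(-5, 4)*(-1))*(-8) = (4*(-1))*(-8) = -4*(-8) = 32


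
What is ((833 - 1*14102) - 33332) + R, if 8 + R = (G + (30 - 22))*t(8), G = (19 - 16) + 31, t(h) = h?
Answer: -46273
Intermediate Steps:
G = 34 (G = 3 + 31 = 34)
R = 328 (R = -8 + (34 + (30 - 22))*8 = -8 + (34 + 8)*8 = -8 + 42*8 = -8 + 336 = 328)
((833 - 1*14102) - 33332) + R = ((833 - 1*14102) - 33332) + 328 = ((833 - 14102) - 33332) + 328 = (-13269 - 33332) + 328 = -46601 + 328 = -46273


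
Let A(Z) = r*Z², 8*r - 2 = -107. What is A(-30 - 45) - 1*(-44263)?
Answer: -236521/8 ≈ -29565.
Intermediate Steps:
r = -105/8 (r = ¼ + (⅛)*(-107) = ¼ - 107/8 = -105/8 ≈ -13.125)
A(Z) = -105*Z²/8
A(-30 - 45) - 1*(-44263) = -105*(-30 - 45)²/8 - 1*(-44263) = -105/8*(-75)² + 44263 = -105/8*5625 + 44263 = -590625/8 + 44263 = -236521/8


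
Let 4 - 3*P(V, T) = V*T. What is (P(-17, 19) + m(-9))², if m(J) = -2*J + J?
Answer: 13924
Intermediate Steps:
P(V, T) = 4/3 - T*V/3 (P(V, T) = 4/3 - V*T/3 = 4/3 - T*V/3)
m(J) = -J
(P(-17, 19) + m(-9))² = ((4/3 - ⅓*19*(-17)) - 1*(-9))² = ((4/3 + 323/3) + 9)² = (109 + 9)² = 118² = 13924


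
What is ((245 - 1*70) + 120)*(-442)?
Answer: -130390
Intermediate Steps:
((245 - 1*70) + 120)*(-442) = ((245 - 70) + 120)*(-442) = (175 + 120)*(-442) = 295*(-442) = -130390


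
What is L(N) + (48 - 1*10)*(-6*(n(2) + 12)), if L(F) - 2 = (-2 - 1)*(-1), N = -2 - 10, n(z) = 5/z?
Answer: -3301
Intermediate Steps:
N = -12
L(F) = 5 (L(F) = 2 + (-2 - 1)*(-1) = 2 - 3*(-1) = 2 + 3 = 5)
L(N) + (48 - 1*10)*(-6*(n(2) + 12)) = 5 + (48 - 1*10)*(-6*(5/2 + 12)) = 5 + (48 - 10)*(-6*(5*(1/2) + 12)) = 5 + 38*(-6*(5/2 + 12)) = 5 + 38*(-6*29/2) = 5 + 38*(-87) = 5 - 3306 = -3301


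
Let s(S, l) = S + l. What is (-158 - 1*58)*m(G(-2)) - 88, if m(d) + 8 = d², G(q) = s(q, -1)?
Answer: -304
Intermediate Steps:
G(q) = -1 + q (G(q) = q - 1 = -1 + q)
m(d) = -8 + d²
(-158 - 1*58)*m(G(-2)) - 88 = (-158 - 1*58)*(-8 + (-1 - 2)²) - 88 = (-158 - 58)*(-8 + (-3)²) - 88 = -216*(-8 + 9) - 88 = -216*1 - 88 = -216 - 88 = -304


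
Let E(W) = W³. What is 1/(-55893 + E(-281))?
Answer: -1/22243934 ≈ -4.4956e-8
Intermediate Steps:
1/(-55893 + E(-281)) = 1/(-55893 + (-281)³) = 1/(-55893 - 22188041) = 1/(-22243934) = -1/22243934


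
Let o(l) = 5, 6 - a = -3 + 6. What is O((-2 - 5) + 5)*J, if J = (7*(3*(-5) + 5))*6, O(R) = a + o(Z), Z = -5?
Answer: -3360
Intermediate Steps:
a = 3 (a = 6 - (-3 + 6) = 6 - 1*3 = 6 - 3 = 3)
O(R) = 8 (O(R) = 3 + 5 = 8)
J = -420 (J = (7*(-15 + 5))*6 = (7*(-10))*6 = -70*6 = -420)
O((-2 - 5) + 5)*J = 8*(-420) = -3360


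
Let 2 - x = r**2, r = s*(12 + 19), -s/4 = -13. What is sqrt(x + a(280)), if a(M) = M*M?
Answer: I*sqrt(2520142) ≈ 1587.5*I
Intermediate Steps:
s = 52 (s = -4*(-13) = 52)
a(M) = M**2
r = 1612 (r = 52*(12 + 19) = 52*31 = 1612)
x = -2598542 (x = 2 - 1*1612**2 = 2 - 1*2598544 = 2 - 2598544 = -2598542)
sqrt(x + a(280)) = sqrt(-2598542 + 280**2) = sqrt(-2598542 + 78400) = sqrt(-2520142) = I*sqrt(2520142)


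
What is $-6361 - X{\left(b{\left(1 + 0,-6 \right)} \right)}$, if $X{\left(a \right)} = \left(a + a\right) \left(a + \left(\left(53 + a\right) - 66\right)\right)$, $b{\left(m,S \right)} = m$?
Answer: $-6339$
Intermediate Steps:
$X{\left(a \right)} = 2 a \left(-13 + 2 a\right)$ ($X{\left(a \right)} = 2 a \left(a + \left(-13 + a\right)\right) = 2 a \left(-13 + 2 a\right)$)
$-6361 - X{\left(b{\left(1 + 0,-6 \right)} \right)} = -6361 - 2 \left(1 + 0\right) \left(-13 + 2 \left(1 + 0\right)\right) = -6361 - 2 \cdot 1 \left(-13 + 2 \cdot 1\right) = -6361 - 2 \cdot 1 \left(-13 + 2\right) = -6361 - 2 \cdot 1 \left(-11\right) = -6361 - -22 = -6361 + 22 = -6339$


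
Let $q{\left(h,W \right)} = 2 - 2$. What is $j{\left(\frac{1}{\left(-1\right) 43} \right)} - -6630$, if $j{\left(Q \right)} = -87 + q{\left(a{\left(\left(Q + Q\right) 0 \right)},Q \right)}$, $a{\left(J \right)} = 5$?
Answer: $6543$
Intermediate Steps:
$q{\left(h,W \right)} = 0$
$j{\left(Q \right)} = -87$ ($j{\left(Q \right)} = -87 + 0 = -87$)
$j{\left(\frac{1}{\left(-1\right) 43} \right)} - -6630 = -87 - -6630 = -87 + 6630 = 6543$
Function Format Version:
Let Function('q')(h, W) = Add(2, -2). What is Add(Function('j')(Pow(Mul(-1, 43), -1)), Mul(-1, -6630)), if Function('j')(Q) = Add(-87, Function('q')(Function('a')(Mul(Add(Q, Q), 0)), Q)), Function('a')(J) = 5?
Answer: 6543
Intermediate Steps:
Function('q')(h, W) = 0
Function('j')(Q) = -87 (Function('j')(Q) = Add(-87, 0) = -87)
Add(Function('j')(Pow(Mul(-1, 43), -1)), Mul(-1, -6630)) = Add(-87, Mul(-1, -6630)) = Add(-87, 6630) = 6543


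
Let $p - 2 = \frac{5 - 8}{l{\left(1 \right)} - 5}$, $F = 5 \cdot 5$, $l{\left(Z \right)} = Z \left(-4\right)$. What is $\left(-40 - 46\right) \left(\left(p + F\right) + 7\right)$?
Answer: $- \frac{8858}{3} \approx -2952.7$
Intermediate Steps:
$l{\left(Z \right)} = - 4 Z$
$F = 25$
$p = \frac{7}{3}$ ($p = 2 + \frac{5 - 8}{\left(-4\right) 1 - 5} = 2 - \frac{3}{-4 - 5} = 2 - \frac{3}{-9} = 2 - - \frac{1}{3} = 2 + \frac{1}{3} = \frac{7}{3} \approx 2.3333$)
$\left(-40 - 46\right) \left(\left(p + F\right) + 7\right) = \left(-40 - 46\right) \left(\left(\frac{7}{3} + 25\right) + 7\right) = - 86 \left(\frac{82}{3} + 7\right) = \left(-86\right) \frac{103}{3} = - \frac{8858}{3}$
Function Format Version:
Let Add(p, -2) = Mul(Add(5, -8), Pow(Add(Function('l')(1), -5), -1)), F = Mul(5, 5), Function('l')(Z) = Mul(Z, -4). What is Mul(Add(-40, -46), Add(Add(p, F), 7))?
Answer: Rational(-8858, 3) ≈ -2952.7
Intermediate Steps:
Function('l')(Z) = Mul(-4, Z)
F = 25
p = Rational(7, 3) (p = Add(2, Mul(Add(5, -8), Pow(Add(Mul(-4, 1), -5), -1))) = Add(2, Mul(-3, Pow(Add(-4, -5), -1))) = Add(2, Mul(-3, Pow(-9, -1))) = Add(2, Mul(-3, Rational(-1, 9))) = Add(2, Rational(1, 3)) = Rational(7, 3) ≈ 2.3333)
Mul(Add(-40, -46), Add(Add(p, F), 7)) = Mul(Add(-40, -46), Add(Add(Rational(7, 3), 25), 7)) = Mul(-86, Add(Rational(82, 3), 7)) = Mul(-86, Rational(103, 3)) = Rational(-8858, 3)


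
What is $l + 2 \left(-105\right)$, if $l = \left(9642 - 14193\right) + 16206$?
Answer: $11445$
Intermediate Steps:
$l = 11655$ ($l = -4551 + 16206 = 11655$)
$l + 2 \left(-105\right) = 11655 + 2 \left(-105\right) = 11655 - 210 = 11445$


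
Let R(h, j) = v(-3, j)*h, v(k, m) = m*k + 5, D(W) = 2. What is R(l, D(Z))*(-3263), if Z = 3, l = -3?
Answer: -9789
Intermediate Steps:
v(k, m) = 5 + k*m (v(k, m) = k*m + 5 = 5 + k*m)
R(h, j) = h*(5 - 3*j) (R(h, j) = (5 - 3*j)*h = h*(5 - 3*j))
R(l, D(Z))*(-3263) = -3*(5 - 3*2)*(-3263) = -3*(5 - 6)*(-3263) = -3*(-1)*(-3263) = 3*(-3263) = -9789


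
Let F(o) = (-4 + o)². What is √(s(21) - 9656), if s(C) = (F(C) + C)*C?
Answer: 11*I*√26 ≈ 56.089*I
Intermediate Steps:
s(C) = C*(C + (-4 + C)²) (s(C) = ((-4 + C)² + C)*C = (C + (-4 + C)²)*C = C*(C + (-4 + C)²))
√(s(21) - 9656) = √(21*(21 + (-4 + 21)²) - 9656) = √(21*(21 + 17²) - 9656) = √(21*(21 + 289) - 9656) = √(21*310 - 9656) = √(6510 - 9656) = √(-3146) = 11*I*√26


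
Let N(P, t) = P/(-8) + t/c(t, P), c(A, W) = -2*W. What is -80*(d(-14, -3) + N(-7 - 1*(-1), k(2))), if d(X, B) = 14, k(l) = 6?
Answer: -1220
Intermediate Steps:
N(P, t) = -P/8 - t/(2*P) (N(P, t) = P/(-8) + t/((-2*P)) = P*(-1/8) + t*(-1/(2*P)) = -P/8 - t/(2*P))
-80*(d(-14, -3) + N(-7 - 1*(-1), k(2))) = -80*(14 + (-(-7 - 1*(-1))/8 - 1/2*6/(-7 - 1*(-1)))) = -80*(14 + (-(-7 + 1)/8 - 1/2*6/(-7 + 1))) = -80*(14 + (-1/8*(-6) - 1/2*6/(-6))) = -80*(14 + (3/4 - 1/2*6*(-1/6))) = -80*(14 + (3/4 + 1/2)) = -80*(14 + 5/4) = -80*61/4 = -1220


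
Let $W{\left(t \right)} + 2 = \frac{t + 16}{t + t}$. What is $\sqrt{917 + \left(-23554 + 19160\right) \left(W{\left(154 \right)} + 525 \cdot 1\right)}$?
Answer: $\frac{i \sqrt{13634152070}}{77} \approx 1516.4 i$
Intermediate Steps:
$W{\left(t \right)} = -2 + \frac{16 + t}{2 t}$ ($W{\left(t \right)} = -2 + \frac{t + 16}{t + t} = -2 + \frac{16 + t}{2 t}$)
$\sqrt{917 + \left(-23554 + 19160\right) \left(W{\left(154 \right)} + 525 \cdot 1\right)} = \sqrt{917 + \left(-23554 + 19160\right) \left(\left(- \frac{3}{2} + \frac{8}{154}\right) + 525 \cdot 1\right)} = \sqrt{917 - 4394 \left(\left(- \frac{3}{2} + 8 \cdot \frac{1}{154}\right) + 525\right)} = \sqrt{917 - 4394 \left(\left(- \frac{3}{2} + \frac{4}{77}\right) + 525\right)} = \sqrt{917 - 4394 \left(- \frac{223}{154} + 525\right)} = \sqrt{917 - \frac{177137519}{77}} = \sqrt{- \frac{177066910}{77}} = \frac{i \sqrt{13634152070}}{77}$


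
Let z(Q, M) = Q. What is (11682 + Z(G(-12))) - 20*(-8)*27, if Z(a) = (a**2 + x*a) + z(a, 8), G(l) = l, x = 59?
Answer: 15426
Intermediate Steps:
Z(a) = a**2 + 60*a (Z(a) = (a**2 + 59*a) + a = a**2 + 60*a)
(11682 + Z(G(-12))) - 20*(-8)*27 = (11682 - 12*(60 - 12)) - 20*(-8)*27 = (11682 - 12*48) + 160*27 = (11682 - 576) + 4320 = 11106 + 4320 = 15426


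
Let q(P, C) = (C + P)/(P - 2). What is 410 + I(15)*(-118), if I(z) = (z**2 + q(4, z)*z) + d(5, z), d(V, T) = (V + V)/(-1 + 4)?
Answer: -130045/3 ≈ -43348.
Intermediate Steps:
q(P, C) = (C + P)/(-2 + P)
d(V, T) = 2*V/3 (d(V, T) = (2*V)/3 = (2*V)*(1/3) = 2*V/3)
I(z) = 10/3 + z**2 + z*(2 + z/2) (I(z) = (z**2 + ((z + 4)/(-2 + 4))*z) + (2/3)*5 = (z**2 + ((4 + z)/2)*z) + 10/3 = (z**2 + (2 + z/2)*z) + 10/3 = (z**2 + z*(2 + z/2)) + 10/3 = 10/3 + z**2 + z*(2 + z/2))
410 + I(15)*(-118) = 410 + (10/3 + 2*15 + (3/2)*15**2)*(-118) = 410 + (10/3 + 30 + (3/2)*225)*(-118) = 410 + (10/3 + 30 + 675/2)*(-118) = 410 + (2225/6)*(-118) = 410 - 131275/3 = -130045/3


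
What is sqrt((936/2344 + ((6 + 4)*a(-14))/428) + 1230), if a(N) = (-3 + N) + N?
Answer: sqrt(4834517510266)/62702 ≈ 35.067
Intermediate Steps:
a(N) = -3 + 2*N
sqrt((936/2344 + ((6 + 4)*a(-14))/428) + 1230) = sqrt((936/2344 + ((6 + 4)*(-3 + 2*(-14)))/428) + 1230) = sqrt((936*(1/2344) + (10*(-3 - 28))*(1/428)) + 1230) = sqrt((117/293 + (10*(-31))*(1/428)) + 1230) = sqrt((117/293 - 310*1/428) + 1230) = sqrt((117/293 - 155/214) + 1230) = sqrt(-20377/62702 + 1230) = sqrt(77103083/62702) = sqrt(4834517510266)/62702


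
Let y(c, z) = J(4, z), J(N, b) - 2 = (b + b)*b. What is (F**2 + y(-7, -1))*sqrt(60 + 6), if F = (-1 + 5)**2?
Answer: 260*sqrt(66) ≈ 2112.3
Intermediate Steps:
J(N, b) = 2 + 2*b**2 (J(N, b) = 2 + (b + b)*b = 2 + (2*b)*b = 2 + 2*b**2)
y(c, z) = 2 + 2*z**2
F = 16 (F = 4**2 = 16)
(F**2 + y(-7, -1))*sqrt(60 + 6) = (16**2 + (2 + 2*(-1)**2))*sqrt(60 + 6) = (256 + (2 + 2*1))*sqrt(66) = (256 + (2 + 2))*sqrt(66) = (256 + 4)*sqrt(66) = 260*sqrt(66)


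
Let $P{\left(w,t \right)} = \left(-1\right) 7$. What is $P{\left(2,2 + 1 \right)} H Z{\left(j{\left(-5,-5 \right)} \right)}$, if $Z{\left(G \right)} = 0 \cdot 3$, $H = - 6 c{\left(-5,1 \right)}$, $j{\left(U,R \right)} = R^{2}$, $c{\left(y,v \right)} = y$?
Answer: $0$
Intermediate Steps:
$P{\left(w,t \right)} = -7$
$H = 30$ ($H = \left(-6\right) \left(-5\right) = 30$)
$Z{\left(G \right)} = 0$
$P{\left(2,2 + 1 \right)} H Z{\left(j{\left(-5,-5 \right)} \right)} = \left(-7\right) 30 \cdot 0 = \left(-210\right) 0 = 0$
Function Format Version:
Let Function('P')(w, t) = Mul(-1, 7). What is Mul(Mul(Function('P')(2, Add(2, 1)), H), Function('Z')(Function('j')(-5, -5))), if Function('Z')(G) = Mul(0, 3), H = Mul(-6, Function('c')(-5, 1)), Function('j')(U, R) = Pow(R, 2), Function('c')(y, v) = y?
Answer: 0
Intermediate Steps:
Function('P')(w, t) = -7
H = 30 (H = Mul(-6, -5) = 30)
Function('Z')(G) = 0
Mul(Mul(Function('P')(2, Add(2, 1)), H), Function('Z')(Function('j')(-5, -5))) = Mul(Mul(-7, 30), 0) = Mul(-210, 0) = 0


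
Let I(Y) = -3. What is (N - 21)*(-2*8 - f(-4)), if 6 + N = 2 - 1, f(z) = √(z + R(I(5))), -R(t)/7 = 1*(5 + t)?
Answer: 416 + 78*I*√2 ≈ 416.0 + 110.31*I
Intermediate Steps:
R(t) = -35 - 7*t (R(t) = -7*(5 + t) = -35 - 7*t)
f(z) = √(-14 + z) (f(z) = √(z + (-35 - 7*(-3))) = √(z + (-35 + 21)) = √(z - 14) = √(-14 + z))
N = -5 (N = -6 + (2 - 1) = -6 + 1 = -5)
(N - 21)*(-2*8 - f(-4)) = (-5 - 21)*(-2*8 - √(-14 - 4)) = -26*(-16 - √(-18)) = -26*(-16 - 3*I*√2) = 416 + 78*I*√2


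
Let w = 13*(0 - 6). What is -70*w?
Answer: 5460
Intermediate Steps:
w = -78 (w = 13*(-6) = -78)
-70*w = -70*(-78) = 5460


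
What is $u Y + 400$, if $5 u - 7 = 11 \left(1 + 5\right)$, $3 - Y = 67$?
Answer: $- \frac{2672}{5} \approx -534.4$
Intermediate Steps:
$Y = -64$ ($Y = 3 - 67 = -64$)
$u = \frac{73}{5}$ ($u = \frac{7}{5} + \frac{11 \left(1 + 5\right)}{5} = \frac{7}{5} + \frac{11 \cdot 6}{5} = \frac{7}{5} + \frac{1}{5} \cdot 66 = \frac{7}{5} + \frac{66}{5} = \frac{73}{5} \approx 14.6$)
$u Y + 400 = \frac{73}{5} \left(-64\right) + 400 = - \frac{4672}{5} + 400 = - \frac{2672}{5}$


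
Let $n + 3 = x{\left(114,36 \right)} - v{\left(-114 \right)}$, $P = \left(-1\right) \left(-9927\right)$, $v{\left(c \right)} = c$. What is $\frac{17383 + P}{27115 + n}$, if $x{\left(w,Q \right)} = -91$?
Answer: $\frac{5462}{5427} \approx 1.0064$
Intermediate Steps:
$P = 9927$
$n = 20$ ($n = -3 - -23 = -3 + \left(-91 + 114\right) = -3 + 23 = 20$)
$\frac{17383 + P}{27115 + n} = \frac{17383 + 9927}{27115 + 20} = \frac{27310}{27135} = 27310 \cdot \frac{1}{27135} = \frac{5462}{5427}$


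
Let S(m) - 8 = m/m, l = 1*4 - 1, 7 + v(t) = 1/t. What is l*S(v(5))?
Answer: 27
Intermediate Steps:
v(t) = -7 + 1/t
l = 3 (l = 4 - 1 = 3)
S(m) = 9 (S(m) = 8 + m/m = 8 + 1 = 9)
l*S(v(5)) = 3*9 = 27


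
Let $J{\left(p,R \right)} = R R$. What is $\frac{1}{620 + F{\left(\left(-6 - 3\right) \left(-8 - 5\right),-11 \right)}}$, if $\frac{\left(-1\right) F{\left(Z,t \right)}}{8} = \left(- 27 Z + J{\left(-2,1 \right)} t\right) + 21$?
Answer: $\frac{1}{25812} \approx 3.8742 \cdot 10^{-5}$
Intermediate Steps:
$J{\left(p,R \right)} = R^{2}$
$F{\left(Z,t \right)} = -168 - 8 t + 216 Z$ ($F{\left(Z,t \right)} = - 8 \left(\left(- 27 Z + 1^{2} t\right) + 21\right) = - 8 \left(\left(- 27 Z + 1 t\right) + 21\right) = - 8 \left(\left(- 27 Z + t\right) + 21\right) = - 8 \left(\left(t - 27 Z\right) + 21\right) = - 8 \left(21 + t - 27 Z\right) = -168 - 8 t + 216 Z$)
$\frac{1}{620 + F{\left(\left(-6 - 3\right) \left(-8 - 5\right),-11 \right)}} = \frac{1}{620 - \left(80 - 216 \left(-6 - 3\right) \left(-8 - 5\right)\right)} = \frac{1}{620 + \left(-168 + 88 + 216 \left(\left(-9\right) \left(-13\right)\right)\right)} = \frac{1}{620 + \left(-168 + 88 + 216 \cdot 117\right)} = \frac{1}{620 + \left(-168 + 88 + 25272\right)} = \frac{1}{620 + 25192} = \frac{1}{25812}$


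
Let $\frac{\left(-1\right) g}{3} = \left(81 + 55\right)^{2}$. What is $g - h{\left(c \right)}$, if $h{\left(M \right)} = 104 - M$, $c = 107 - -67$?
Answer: $-55418$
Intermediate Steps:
$c = 174$ ($c = 107 + 67 = 174$)
$g = -55488$ ($g = - 3 \left(81 + 55\right)^{2} = - 3 \cdot 136^{2} = \left(-3\right) 18496 = -55488$)
$g - h{\left(c \right)} = -55488 - \left(104 - 174\right) = -55488 - -70 = -55488 + 70 = -55418$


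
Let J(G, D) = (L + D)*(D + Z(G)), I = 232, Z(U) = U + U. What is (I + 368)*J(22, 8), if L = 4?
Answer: 374400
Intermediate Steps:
Z(U) = 2*U
J(G, D) = (4 + D)*(D + 2*G)
(I + 368)*J(22, 8) = (232 + 368)*(8² + 4*8 + 8*22 + 2*8*22) = 600*(64 + 32 + 176 + 352) = 600*624 = 374400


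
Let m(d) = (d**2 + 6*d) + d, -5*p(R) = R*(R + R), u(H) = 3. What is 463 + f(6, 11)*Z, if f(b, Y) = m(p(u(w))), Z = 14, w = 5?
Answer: 7291/25 ≈ 291.64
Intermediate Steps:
p(R) = -2*R**2/5 (p(R) = -R*(R + R)/5 = -R*2*R/5 = -2*R**2/5)
m(d) = d**2 + 7*d
f(b, Y) = -306/25 (f(b, Y) = (-2/5*3**2)*(7 - 2/5*3**2) = (-2/5*9)*(7 - 2/5*9) = -18*(7 - 18/5)/5 = -18/5*17/5 = -306/25)
463 + f(6, 11)*Z = 463 - 306/25*14 = 463 - 4284/25 = 7291/25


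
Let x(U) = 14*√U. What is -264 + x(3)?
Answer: -264 + 14*√3 ≈ -239.75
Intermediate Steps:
-264 + x(3) = -264 + 14*√3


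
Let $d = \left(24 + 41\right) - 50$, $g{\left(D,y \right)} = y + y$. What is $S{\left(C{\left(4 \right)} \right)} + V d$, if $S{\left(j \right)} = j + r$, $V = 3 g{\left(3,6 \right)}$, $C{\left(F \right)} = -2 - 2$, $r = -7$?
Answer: $529$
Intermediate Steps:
$g{\left(D,y \right)} = 2 y$
$C{\left(F \right)} = -4$ ($C{\left(F \right)} = -2 - 2 = -4$)
$V = 36$ ($V = 3 \cdot 2 \cdot 6 = 3 \cdot 12 = 36$)
$d = 15$ ($d = 65 - 50 = 15$)
$S{\left(j \right)} = -7 + j$ ($S{\left(j \right)} = j - 7 = -7 + j$)
$S{\left(C{\left(4 \right)} \right)} + V d = \left(-7 - 4\right) + 36 \cdot 15 = -11 + 540 = 529$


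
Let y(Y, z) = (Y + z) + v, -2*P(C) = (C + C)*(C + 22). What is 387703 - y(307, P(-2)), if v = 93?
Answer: 387263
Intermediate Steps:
P(C) = -C*(22 + C) (P(C) = -(C + C)*(C + 22)/2 = -2*C*(22 + C)/2 = -C*(22 + C))
y(Y, z) = 93 + Y + z (y(Y, z) = (Y + z) + 93 = 93 + Y + z)
387703 - y(307, P(-2)) = 387703 - (93 + 307 - 1*(-2)*(22 - 2)) = 387703 - (93 + 307 - 1*(-2)*20) = 387703 - (93 + 307 + 40) = 387703 - 1*440 = 387703 - 440 = 387263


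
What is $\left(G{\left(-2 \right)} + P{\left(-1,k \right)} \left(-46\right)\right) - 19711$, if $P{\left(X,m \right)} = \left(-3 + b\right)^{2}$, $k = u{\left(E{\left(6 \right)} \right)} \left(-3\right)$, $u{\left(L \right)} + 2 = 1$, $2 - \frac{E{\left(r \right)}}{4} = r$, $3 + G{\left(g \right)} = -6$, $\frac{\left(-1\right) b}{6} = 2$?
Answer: $-30070$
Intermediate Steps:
$b = -12$ ($b = \left(-6\right) 2 = -12$)
$G{\left(g \right)} = -9$ ($G{\left(g \right)} = -3 - 6 = -9$)
$E{\left(r \right)} = 8 - 4 r$
$u{\left(L \right)} = -1$ ($u{\left(L \right)} = -2 + 1 = -1$)
$k = 3$ ($k = \left(-1\right) \left(-3\right) = 3$)
$P{\left(X,m \right)} = 225$ ($P{\left(X,m \right)} = \left(-3 - 12\right)^{2} = \left(-15\right)^{2} = 225$)
$\left(G{\left(-2 \right)} + P{\left(-1,k \right)} \left(-46\right)\right) - 19711 = \left(-9 + 225 \left(-46\right)\right) - 19711 = \left(-9 - 10350\right) - 19711 = -10359 - 19711 = -30070$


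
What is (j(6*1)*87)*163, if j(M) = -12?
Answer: -170172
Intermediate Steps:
(j(6*1)*87)*163 = -12*87*163 = -1044*163 = -170172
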